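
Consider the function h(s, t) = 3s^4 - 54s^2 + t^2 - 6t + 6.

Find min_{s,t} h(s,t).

h(s,t) separates as P(s) + Q(t) + 6, so its minimum is min P + min Q + 6.
P'(s) = 12s(s - 3)(s + 3) vanishes at s ∈ {-3, 0, 3}; Q'(t) = 2(t - 3) vanishes at t ∈ {3}.
Local minima of P (where P''>0): P(-3)=-243, P(3)=-243. Local minima of Q: Q(3)=-9.
So the global minimum of h is P(-3) + Q(3) + 6 = -243 − 9 + 6 = -246, attained at (-3, 3).

-246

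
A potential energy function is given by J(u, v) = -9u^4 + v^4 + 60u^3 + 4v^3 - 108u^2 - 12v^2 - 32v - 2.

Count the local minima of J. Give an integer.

2

J separates as a function of u plus a function of v, so ∇J=0 decouples.
∂J/∂u = -36u(u - 3)(u - 2) = 0 at u ∈ {0, 2, 3}; ∂J/∂v = 4(v - 2)(v + 1)(v + 4) = 0 at v ∈ {-4, -1, 2}.
The Hessian is diagonal: diag(J_uu, J_vv). Second derivatives: J_uu(0)=-216, J_uu(2)=72, J_uu(3)=-108; J_vv(-4)=72, J_vv(-1)=-36, J_vv(2)=72.
Local minima occur where both diagonal entries positive: (2, -4), (2, 2). Count: 2.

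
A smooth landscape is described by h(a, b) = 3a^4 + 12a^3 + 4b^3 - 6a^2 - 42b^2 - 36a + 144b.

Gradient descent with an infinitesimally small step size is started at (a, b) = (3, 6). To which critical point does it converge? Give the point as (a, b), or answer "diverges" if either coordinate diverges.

h is separable, so gradient descent decouples: a follows -∂h/∂a, b follows -∂h/∂b.
∂h/∂a = 12(a - 1)(a + 1)(a + 3); at a=3 this is 576, so a decreases.
∂h/∂b = 12(b - 4)(b - 3); at b=6 this is 72, so b decreases.
a converges to its nearest critical value 1 (a local min of the a-part); b converges to 4. The iterate converges to (1, 4).

(1, 4)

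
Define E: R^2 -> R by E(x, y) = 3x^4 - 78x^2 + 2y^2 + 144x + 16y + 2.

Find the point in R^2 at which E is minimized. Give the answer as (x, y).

(-4, -4)

E(x,y) separates as P(x) + Q(y) + 2, so its minimum is min P + min Q + 2.
P'(x) = 12(x - 3)(x - 1)(x + 4) vanishes at x ∈ {-4, 1, 3}; Q'(y) = 4y + 16 vanishes at y ∈ {-4}.
Local minima of P (where P''>0): P(-4)=-1056, P(3)=-27. Local minima of Q: Q(-4)=-32.
So the global minimum of E is P(-4) + Q(-4) + 2 = -1056 − 32 + 2 = -1086, attained at (-4, -4).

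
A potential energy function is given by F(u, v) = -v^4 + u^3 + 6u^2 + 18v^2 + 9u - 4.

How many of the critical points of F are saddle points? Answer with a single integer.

3

F separates as a function of u plus a function of v, so ∇F=0 decouples.
∂F/∂u = 3(u + 1)(u + 3) = 0 at u ∈ {-3, -1}; ∂F/∂v = -4v(v - 3)(v + 3) = 0 at v ∈ {-3, 0, 3}.
The Hessian is diagonal: diag(F_uu, F_vv). Second derivatives: F_uu(-3)=-6, F_uu(-1)=6; F_vv(-3)=-72, F_vv(0)=36, F_vv(3)=-72.
Saddle points occur where the two diagonal entries have opposite signs: (-3, 0), (-1, -3), (-1, 3). Count: 3.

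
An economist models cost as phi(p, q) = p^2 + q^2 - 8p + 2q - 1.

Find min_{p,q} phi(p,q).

-18

phi(p,q) separates as A(p) + B(q) − 1, so its minimum is min A + min B − 1.
A'(p) = 2p - 8 vanishes at p ∈ {4}; B'(q) = 2q + 2 vanishes at q ∈ {-1}.
Local minima of A (where A''>0): A(4)=-16. Local minima of B: B(-1)=-1.
So the global minimum of phi is A(4) + B(-1) − 1 = -16 − 1 − 1 = -18, attained at (4, -1).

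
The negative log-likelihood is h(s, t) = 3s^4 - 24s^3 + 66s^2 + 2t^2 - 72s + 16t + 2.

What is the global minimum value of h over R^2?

-57

h(s,t) separates as P(s) + Q(t) + 2, so its minimum is min P + min Q + 2.
P'(s) = 12(s - 3)(s - 2)(s - 1) vanishes at s ∈ {1, 2, 3}; Q'(t) = 4(t + 4) vanishes at t ∈ {-4}.
Local minima of P (where P''>0): P(1)=-27, P(3)=-27. Local minima of Q: Q(-4)=-32.
So the global minimum of h is P(1) + Q(-4) + 2 = -27 − 32 + 2 = -57, attained at (1, -4).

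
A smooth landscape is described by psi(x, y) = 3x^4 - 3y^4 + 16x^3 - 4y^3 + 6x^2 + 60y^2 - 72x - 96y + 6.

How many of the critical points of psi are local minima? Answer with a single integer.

2

psi separates as a function of x plus a function of y, so ∇psi=0 decouples.
∂psi/∂x = 12(x - 1)(x + 2)(x + 3) = 0 at x ∈ {-3, -2, 1}; ∂psi/∂y = -12(y - 2)(y - 1)(y + 4) = 0 at y ∈ {-4, 1, 2}.
The Hessian is diagonal: diag(psi_xx, psi_yy). Second derivatives: psi_xx(-3)=48, psi_xx(-2)=-36, psi_xx(1)=144; psi_yy(-4)=-360, psi_yy(1)=60, psi_yy(2)=-72.
Local minima occur where both diagonal entries positive: (-3, 1), (1, 1). Count: 2.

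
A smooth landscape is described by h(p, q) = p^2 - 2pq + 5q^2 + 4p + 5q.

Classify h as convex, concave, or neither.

h is quadratic, so its Hessian is the constant matrix H = [[2, -2], [-2, 10]].
det(H) = 16, tr(H) = 12.
det(H) > 0 and tr(H) > 0, so H is positive definite everywhere: convex.

convex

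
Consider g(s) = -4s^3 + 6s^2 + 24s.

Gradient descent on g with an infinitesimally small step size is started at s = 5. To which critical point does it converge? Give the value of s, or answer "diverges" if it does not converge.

g'(s) = -12(s - 2)(s + 1), so g'(5) = -216.
Gradient descent moves in the -g' direction, i.e. s is increasing.
There is no critical point above s=5, and g' keeps the same sign, so the iterate runs off to +∞.

diverges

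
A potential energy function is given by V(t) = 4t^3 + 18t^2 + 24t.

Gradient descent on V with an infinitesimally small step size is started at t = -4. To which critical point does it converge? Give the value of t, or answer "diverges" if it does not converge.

V'(t) = 12(t + 1)(t + 2), so V'(-4) = 72.
Gradient descent moves in the -V' direction, i.e. t is decreasing.
There is no critical point below t=-4, and V' keeps the same sign, so the iterate runs off to −∞.

diverges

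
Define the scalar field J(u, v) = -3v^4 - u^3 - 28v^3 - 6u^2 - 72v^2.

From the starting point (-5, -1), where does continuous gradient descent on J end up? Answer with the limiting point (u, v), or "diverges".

J is separable, so gradient descent decouples: u follows -∂J/∂u, v follows -∂J/∂v.
∂J/∂u = -3u(u + 4); at u=-5 this is -15, so u increases.
∂J/∂v = -12v(v + 3)(v + 4); at v=-1 this is 72, so v decreases.
u converges to its nearest critical value -4 (a local min of the u-part); v converges to -3. The iterate converges to (-4, -3).

(-4, -3)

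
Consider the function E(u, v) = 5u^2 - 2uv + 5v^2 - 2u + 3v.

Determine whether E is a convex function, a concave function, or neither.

E is quadratic, so its Hessian is the constant matrix H = [[10, -2], [-2, 10]].
det(H) = 96, tr(H) = 20.
det(H) > 0 and tr(H) > 0, so H is positive definite everywhere: convex.

convex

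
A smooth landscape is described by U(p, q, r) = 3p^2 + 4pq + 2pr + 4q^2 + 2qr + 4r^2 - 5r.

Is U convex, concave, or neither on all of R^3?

U is quadratic, so its Hessian is the constant matrix H = [[6, 4, 2], [4, 8, 2], [2, 2, 8]].
Leading principal minors: 6, 32, 232.
All positive ⇒ H ≻ 0 ⇒ convex.

convex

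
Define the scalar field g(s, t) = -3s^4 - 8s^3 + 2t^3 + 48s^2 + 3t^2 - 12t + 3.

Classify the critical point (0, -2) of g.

The mixed partial ∂²g/∂s∂t is 0, so the Hessian at any point is diag(g_ss, g_tt) = diag(12(-3s^2 - 4s + 8), 6(2t + 1)).
At (0, -2): H = diag(96, -18).
The eigenvalues have opposite signs, so H is indefinite: a saddle point.

saddle point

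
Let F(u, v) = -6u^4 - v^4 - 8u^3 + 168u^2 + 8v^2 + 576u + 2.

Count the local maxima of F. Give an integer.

F separates as a function of u plus a function of v, so ∇F=0 decouples.
∂F/∂u = -24(u - 4)(u + 2)(u + 3) = 0 at u ∈ {-3, -2, 4}; ∂F/∂v = -4v(v - 2)(v + 2) = 0 at v ∈ {-2, 0, 2}.
The Hessian is diagonal: diag(F_uu, F_vv). Second derivatives: F_uu(-3)=-168, F_uu(-2)=144, F_uu(4)=-1008; F_vv(-2)=-32, F_vv(0)=16, F_vv(2)=-32.
Local maxima occur where both diagonal entries negative: (-3, -2), (-3, 2), (4, -2), (4, 2). Count: 4.

4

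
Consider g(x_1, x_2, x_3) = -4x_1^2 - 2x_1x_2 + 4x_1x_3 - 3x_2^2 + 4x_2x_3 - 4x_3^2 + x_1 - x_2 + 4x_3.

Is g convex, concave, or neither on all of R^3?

concave

g is quadratic, so its Hessian is the constant matrix H = [[-8, -2, 4], [-2, -6, 4], [4, 4, -8]].
Leading principal minors: -8, 44, -192.
Signs alternate −, +, − ⇒ H ≺ 0 ⇒ concave.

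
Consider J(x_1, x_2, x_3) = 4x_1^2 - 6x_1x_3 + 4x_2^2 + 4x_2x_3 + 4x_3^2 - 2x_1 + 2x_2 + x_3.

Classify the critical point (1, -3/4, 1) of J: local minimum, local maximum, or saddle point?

local minimum

The Hessian is constant: H = [[8, 0, -6], [0, 8, 4], [-6, 4, 8]].
Leading principal minors: Δ₁ = 8, Δ₂ = 64, Δ₃ = 96.
All leading minors are positive, so H is positive definite: a local minimum.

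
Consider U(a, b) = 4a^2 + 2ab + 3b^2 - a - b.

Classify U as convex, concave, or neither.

U is quadratic, so its Hessian is the constant matrix H = [[8, 2], [2, 6]].
det(H) = 44, tr(H) = 14.
det(H) > 0 and tr(H) > 0, so H is positive definite everywhere: convex.

convex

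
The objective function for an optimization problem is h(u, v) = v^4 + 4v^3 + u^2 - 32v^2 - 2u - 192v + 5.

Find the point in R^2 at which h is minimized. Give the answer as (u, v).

(1, 4)

h(u,v) separates as P(u) + Q(v) + 5, so its minimum is min P + min Q + 5.
P'(u) = 2u - 2 vanishes at u ∈ {1}; Q'(v) = 4(v - 4)(v + 3)(v + 4) vanishes at v ∈ {-4, -3, 4}.
Local minima of P (where P''>0): P(1)=-1. Local minima of Q: Q(-4)=256, Q(4)=-768.
So the global minimum of h is P(1) + Q(4) + 5 = -1 − 768 + 5 = -764, attained at (1, 4).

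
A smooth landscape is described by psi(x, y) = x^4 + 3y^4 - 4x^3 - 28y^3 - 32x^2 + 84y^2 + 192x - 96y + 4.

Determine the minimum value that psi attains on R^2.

-828

psi(x,y) separates as P(x) + Q(y) + 4, so its minimum is min P + min Q + 4.
P'(x) = 4(x - 4)(x - 3)(x + 4) vanishes at x ∈ {-4, 3, 4}; Q'(y) = 12(y - 4)(y - 2)(y - 1) vanishes at y ∈ {1, 2, 4}.
Local minima of P (where P''>0): P(-4)=-768, P(4)=256. Local minima of Q: Q(1)=-37, Q(4)=-64.
So the global minimum of psi is P(-4) + Q(4) + 4 = -768 − 64 + 4 = -828, attained at (-4, 4).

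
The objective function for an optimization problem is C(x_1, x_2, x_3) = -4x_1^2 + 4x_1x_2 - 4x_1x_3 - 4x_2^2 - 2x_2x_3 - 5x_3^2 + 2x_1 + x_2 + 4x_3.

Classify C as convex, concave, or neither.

concave

C is quadratic, so its Hessian is the constant matrix H = [[-8, 4, -4], [4, -8, -2], [-4, -2, -10]].
Leading principal minors: -8, 48, -256.
Signs alternate −, +, − ⇒ H ≺ 0 ⇒ concave.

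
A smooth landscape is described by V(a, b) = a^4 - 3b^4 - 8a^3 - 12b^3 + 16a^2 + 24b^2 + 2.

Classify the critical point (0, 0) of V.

local minimum

The mixed partial ∂²V/∂a∂b is 0, so the Hessian at any point is diag(V_aa, V_bb) = diag(4(3a^2 - 12a + 8), 12(-3b^2 - 6b + 4)).
At (0, 0): H = diag(32, 48).
Both eigenvalues are positive, so H is positive definite: a local minimum.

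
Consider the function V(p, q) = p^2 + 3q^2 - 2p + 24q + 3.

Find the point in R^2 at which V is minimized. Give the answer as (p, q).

V(p,q) separates as A(p) + B(q) + 3, so its minimum is min A + min B + 3.
A'(p) = 2p - 2 vanishes at p ∈ {1}; B'(q) = 6q + 24 vanishes at q ∈ {-4}.
Local minima of A (where A''>0): A(1)=-1. Local minima of B: B(-4)=-48.
So the global minimum of V is A(1) + B(-4) + 3 = -1 − 48 + 3 = -46, attained at (1, -4).

(1, -4)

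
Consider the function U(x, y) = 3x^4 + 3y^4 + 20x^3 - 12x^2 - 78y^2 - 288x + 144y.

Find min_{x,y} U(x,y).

U(x,y) separates as P(x) + Q(y), so its minimum is min P + min Q.
P'(x) = 12(x - 2)(x + 3)(x + 4) vanishes at x ∈ {-4, -3, 2}; Q'(y) = 12(y - 3)(y - 1)(y + 4) vanishes at y ∈ {-4, 1, 3}.
Local minima of P (where P''>0): P(-4)=448, P(2)=-416. Local minima of Q: Q(-4)=-1056, Q(3)=-27.
So the global minimum of U is P(2) + Q(-4) = -416 − 1056 = -1472, attained at (2, -4).

-1472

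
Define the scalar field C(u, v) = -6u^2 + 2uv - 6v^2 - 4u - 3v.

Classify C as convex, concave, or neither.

concave

C is quadratic, so its Hessian is the constant matrix H = [[-12, 2], [2, -12]].
det(H) = 140, tr(H) = -24.
det(H) > 0 and tr(H) < 0, so H is negative definite everywhere: concave.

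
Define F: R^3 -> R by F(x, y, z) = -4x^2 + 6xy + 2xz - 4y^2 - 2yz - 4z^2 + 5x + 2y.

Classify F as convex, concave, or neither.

F is quadratic, so its Hessian is the constant matrix H = [[-8, 6, 2], [6, -8, -2], [2, -2, -8]].
Leading principal minors: -8, 28, -208.
Signs alternate −, +, − ⇒ H ≺ 0 ⇒ concave.

concave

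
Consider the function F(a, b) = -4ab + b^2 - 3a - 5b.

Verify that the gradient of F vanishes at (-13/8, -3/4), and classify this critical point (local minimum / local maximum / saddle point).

∇F = (-4b - 3, -4a + 2b - 5); substituting (-13/8, -3/4) gives ∇F = (0, 0), so (-13/8, -3/4) is indeed a critical point.
The Hessian of F is constant: H = [[0, -4], [-4, 2]].
det(H) = 0·2 − (-4)² = -16.
Since det(H) < 0, H is indefinite and the critical point is a saddle point.

saddle point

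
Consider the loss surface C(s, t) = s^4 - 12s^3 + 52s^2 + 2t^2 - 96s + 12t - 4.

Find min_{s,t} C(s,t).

C(s,t) separates as P(s) + Q(t) − 4, so its minimum is min P + min Q − 4.
P'(s) = 4(s - 4)(s - 3)(s - 2) vanishes at s ∈ {2, 3, 4}; Q'(t) = 4(t + 3) vanishes at t ∈ {-3}.
Local minima of P (where P''>0): P(2)=-64, P(4)=-64. Local minima of Q: Q(-3)=-18.
So the global minimum of C is P(2) + Q(-3) − 4 = -64 − 18 − 4 = -86, attained at (2, -3).

-86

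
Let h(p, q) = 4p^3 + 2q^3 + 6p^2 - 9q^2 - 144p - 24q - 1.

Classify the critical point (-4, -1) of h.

The mixed partial ∂²h/∂p∂q is 0, so the Hessian at any point is diag(h_pp, h_qq) = diag(12(2p + 1), 6(2q - 3)).
At (-4, -1): H = diag(-84, -30).
Both eigenvalues are negative, so H is negative definite: a local maximum.

local maximum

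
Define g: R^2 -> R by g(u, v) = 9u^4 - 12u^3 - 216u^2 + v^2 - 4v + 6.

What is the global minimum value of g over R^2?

-1918

g(u,v) separates as P(u) + Q(v) + 6, so its minimum is min P + min Q + 6.
P'(u) = 36u(u - 4)(u + 3) vanishes at u ∈ {-3, 0, 4}; Q'(v) = 2v - 4 vanishes at v ∈ {2}.
Local minima of P (where P''>0): P(-3)=-891, P(4)=-1920. Local minima of Q: Q(2)=-4.
So the global minimum of g is P(4) + Q(2) + 6 = -1920 − 4 + 6 = -1918, attained at (4, 2).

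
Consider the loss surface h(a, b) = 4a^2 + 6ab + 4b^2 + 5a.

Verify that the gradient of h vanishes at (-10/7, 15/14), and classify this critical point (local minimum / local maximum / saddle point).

local minimum

∇h = (8a + 6b + 5, 6a + 8b); substituting (-10/7, 15/14) gives ∇h = (0, 0), so (-10/7, 15/14) is indeed a critical point.
The Hessian of h is constant: H = [[8, 6], [6, 8]].
det(H) = 8·8 − 6² = 28.
det(H) > 0 and tr(H) = 16 > 0, so H is positive definite and the point is a local minimum.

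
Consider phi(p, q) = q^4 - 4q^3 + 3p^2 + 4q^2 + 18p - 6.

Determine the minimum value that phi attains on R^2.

-33

phi(p,q) separates as A(p) + B(q) − 6, so its minimum is min A + min B − 6.
A'(p) = 6p + 18 vanishes at p ∈ {-3}; B'(q) = 4q(q - 2)(q - 1) vanishes at q ∈ {0, 1, 2}.
Local minima of A (where A''>0): A(-3)=-27. Local minima of B: B(0)=0, B(2)=0.
So the global minimum of phi is A(-3) + B(0) − 6 = -27 + 0 − 6 = -33, attained at (-3, 0).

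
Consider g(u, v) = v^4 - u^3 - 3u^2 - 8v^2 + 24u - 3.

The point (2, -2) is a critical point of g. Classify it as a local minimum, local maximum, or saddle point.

saddle point

The mixed partial ∂²g/∂u∂v is 0, so the Hessian at any point is diag(g_uu, g_vv) = diag(-6(u + 1), 4(3v^2 - 4)).
At (2, -2): H = diag(-18, 32).
The eigenvalues have opposite signs, so H is indefinite: a saddle point.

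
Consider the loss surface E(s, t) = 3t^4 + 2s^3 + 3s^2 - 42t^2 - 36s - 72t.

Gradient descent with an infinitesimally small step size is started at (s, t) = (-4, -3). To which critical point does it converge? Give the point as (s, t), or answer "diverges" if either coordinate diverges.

E is separable, so gradient descent decouples: s follows -∂E/∂s, t follows -∂E/∂t.
∂E/∂s = 6(s - 2)(s + 3); at s=-4 this is 36, so s decreases.
∂E/∂t = 12(t - 3)(t + 1)(t + 2); at t=-3 this is -144, so t increases.
The s-coordinate has no critical point in that direction and runs off to infinity.

diverges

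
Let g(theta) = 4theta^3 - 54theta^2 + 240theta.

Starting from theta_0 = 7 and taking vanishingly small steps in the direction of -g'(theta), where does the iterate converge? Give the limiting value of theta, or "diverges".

g'(theta) = 12(theta - 5)(theta - 4), so g'(7) = 72.
Gradient descent moves in the -g' direction, i.e. theta is decreasing.
The nearest critical point in that direction is theta = 5, where g'' = 12 > 0 (a local minimum). The iterate converges there.

5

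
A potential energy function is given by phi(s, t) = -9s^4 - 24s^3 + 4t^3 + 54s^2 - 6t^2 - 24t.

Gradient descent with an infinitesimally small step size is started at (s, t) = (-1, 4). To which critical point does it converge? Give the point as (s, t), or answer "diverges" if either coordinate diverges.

phi is separable, so gradient descent decouples: s follows -∂phi/∂s, t follows -∂phi/∂t.
∂phi/∂s = -36s(s - 1)(s + 3); at s=-1 this is -144, so s increases.
∂phi/∂t = 12(t - 2)(t + 1); at t=4 this is 120, so t decreases.
s converges to its nearest critical value 0 (a local min of the s-part); t converges to 2. The iterate converges to (0, 2).

(0, 2)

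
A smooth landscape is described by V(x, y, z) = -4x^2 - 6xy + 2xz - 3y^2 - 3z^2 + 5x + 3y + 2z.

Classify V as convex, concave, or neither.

concave

V is quadratic, so its Hessian is the constant matrix H = [[-8, -6, 2], [-6, -6, 0], [2, 0, -6]].
Leading principal minors: -8, 12, -48.
Signs alternate −, +, − ⇒ H ≺ 0 ⇒ concave.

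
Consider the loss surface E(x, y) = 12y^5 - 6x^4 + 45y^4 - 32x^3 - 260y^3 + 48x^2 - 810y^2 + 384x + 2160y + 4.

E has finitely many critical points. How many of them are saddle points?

E separates as a function of x plus a function of y, so ∇E=0 decouples.
∂E/∂x = -24(x - 2)(x + 2)(x + 4) = 0 at x ∈ {-4, -2, 2}; ∂E/∂y = 60(y - 3)(y - 1)(y + 3)(y + 4) = 0 at y ∈ {-4, -3, 1, 3}.
The Hessian is diagonal: diag(E_xx, E_yy). Second derivatives: E_xx(-4)=-288, E_xx(-2)=192, E_xx(2)=-576; E_yy(-4)=-2100, E_yy(-3)=1440, E_yy(1)=-2400, E_yy(3)=5040.
Saddle points occur where the two diagonal entries have opposite signs: (-4, -3), (-4, 3), (-2, -4), (-2, 1), (2, -3), (2, 3). Count: 6.

6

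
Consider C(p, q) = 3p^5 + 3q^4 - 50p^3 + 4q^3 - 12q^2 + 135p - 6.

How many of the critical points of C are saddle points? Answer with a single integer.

C separates as a function of p plus a function of q, so ∇C=0 decouples.
∂C/∂p = 15(p - 3)(p - 1)(p + 1)(p + 3) = 0 at p ∈ {-3, -1, 1, 3}; ∂C/∂q = 12q(q - 1)(q + 2) = 0 at q ∈ {-2, 0, 1}.
The Hessian is diagonal: diag(C_pp, C_qq). Second derivatives: C_pp(-3)=-720, C_pp(-1)=240, C_pp(1)=-240, C_pp(3)=720; C_qq(-2)=72, C_qq(0)=-24, C_qq(1)=36.
Saddle points occur where the two diagonal entries have opposite signs: (-3, -2), (-3, 1), (-1, 0), (1, -2), (1, 1), (3, 0). Count: 6.

6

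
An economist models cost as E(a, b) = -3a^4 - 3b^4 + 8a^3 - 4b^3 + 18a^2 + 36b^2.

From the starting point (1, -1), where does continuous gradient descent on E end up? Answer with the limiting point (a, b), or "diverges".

(0, 0)

E is separable, so gradient descent decouples: a follows -∂E/∂a, b follows -∂E/∂b.
∂E/∂a = -12a(a - 3)(a + 1); at a=1 this is 48, so a decreases.
∂E/∂b = -12b(b - 2)(b + 3); at b=-1 this is -72, so b increases.
a converges to its nearest critical value 0 (a local min of the a-part); b converges to 0. The iterate converges to (0, 0).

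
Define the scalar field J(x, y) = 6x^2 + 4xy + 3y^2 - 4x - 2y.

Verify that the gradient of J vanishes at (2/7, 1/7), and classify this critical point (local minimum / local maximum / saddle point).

local minimum

∇J = (12x + 4y - 4, 4x + 6y - 2); substituting (2/7, 1/7) gives ∇J = (0, 0), so (2/7, 1/7) is indeed a critical point.
The Hessian of J is constant: H = [[12, 4], [4, 6]].
det(H) = 12·6 − 4² = 56.
det(H) > 0 and tr(H) = 18 > 0, so H is positive definite and the point is a local minimum.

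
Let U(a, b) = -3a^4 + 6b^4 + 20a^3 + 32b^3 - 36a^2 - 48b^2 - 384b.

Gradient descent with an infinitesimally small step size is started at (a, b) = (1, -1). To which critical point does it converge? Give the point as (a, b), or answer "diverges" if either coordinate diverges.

U is separable, so gradient descent decouples: a follows -∂U/∂a, b follows -∂U/∂b.
∂U/∂a = -12a(a - 3)(a - 2); at a=1 this is -24, so a increases.
∂U/∂b = 24(b - 2)(b + 2)(b + 4); at b=-1 this is -216, so b increases.
a converges to its nearest critical value 2 (a local min of the a-part); b converges to 2. The iterate converges to (2, 2).

(2, 2)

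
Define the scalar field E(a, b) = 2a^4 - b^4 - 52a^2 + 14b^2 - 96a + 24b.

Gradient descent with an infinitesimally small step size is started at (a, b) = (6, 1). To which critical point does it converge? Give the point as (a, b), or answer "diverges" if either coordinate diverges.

(4, -1)

E is separable, so gradient descent decouples: a follows -∂E/∂a, b follows -∂E/∂b.
∂E/∂a = 8(a - 4)(a + 1)(a + 3); at a=6 this is 1008, so a decreases.
∂E/∂b = -4(b - 3)(b + 1)(b + 2); at b=1 this is 48, so b decreases.
a converges to its nearest critical value 4 (a local min of the a-part); b converges to -1. The iterate converges to (4, -1).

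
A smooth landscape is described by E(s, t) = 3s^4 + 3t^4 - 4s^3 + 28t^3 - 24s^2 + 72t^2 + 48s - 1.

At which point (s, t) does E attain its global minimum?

(-2, 0)

E(s,t) separates as P(s) + Q(t) − 1, so its minimum is min P + min Q − 1.
P'(s) = 12(s - 2)(s - 1)(s + 2) vanishes at s ∈ {-2, 1, 2}; Q'(t) = 12t(t + 3)(t + 4) vanishes at t ∈ {-4, -3, 0}.
Local minima of P (where P''>0): P(-2)=-112, P(2)=16. Local minima of Q: Q(-4)=128, Q(0)=0.
So the global minimum of E is P(-2) + Q(0) − 1 = -112 + 0 − 1 = -113, attained at (-2, 0).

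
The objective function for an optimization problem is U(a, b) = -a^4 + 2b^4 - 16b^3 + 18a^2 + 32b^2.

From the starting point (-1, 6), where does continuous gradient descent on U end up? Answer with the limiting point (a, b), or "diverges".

(0, 4)

U is separable, so gradient descent decouples: a follows -∂U/∂a, b follows -∂U/∂b.
∂U/∂a = -4a(a - 3)(a + 3); at a=-1 this is -32, so a increases.
∂U/∂b = 8b(b - 4)(b - 2); at b=6 this is 384, so b decreases.
a converges to its nearest critical value 0 (a local min of the a-part); b converges to 4. The iterate converges to (0, 4).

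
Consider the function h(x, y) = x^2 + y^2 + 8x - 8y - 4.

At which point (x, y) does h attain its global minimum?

(-4, 4)

h(x,y) separates as P(x) + Q(y) − 4, so its minimum is min P + min Q − 4.
P'(x) = 2x + 8 vanishes at x ∈ {-4}; Q'(y) = 2y - 8 vanishes at y ∈ {4}.
Local minima of P (where P''>0): P(-4)=-16. Local minima of Q: Q(4)=-16.
So the global minimum of h is P(-4) + Q(4) − 4 = -16 − 16 − 4 = -36, attained at (-4, 4).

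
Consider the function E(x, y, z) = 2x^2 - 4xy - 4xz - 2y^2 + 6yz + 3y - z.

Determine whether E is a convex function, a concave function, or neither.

E is quadratic, so its Hessian is the constant matrix H = [[4, -4, -4], [-4, -4, 6], [-4, 6, 0]].
Leading principal minors: 4, -32, 112.
Neither pattern holds ⇒ H is indefinite ⇒ neither convex nor concave.

neither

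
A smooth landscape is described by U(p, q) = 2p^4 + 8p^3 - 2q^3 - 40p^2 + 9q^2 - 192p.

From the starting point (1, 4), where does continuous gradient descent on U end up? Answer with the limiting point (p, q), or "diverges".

diverges

U is separable, so gradient descent decouples: p follows -∂U/∂p, q follows -∂U/∂q.
∂U/∂p = 8(p - 3)(p + 2)(p + 4); at p=1 this is -240, so p increases.
∂U/∂q = -6q(q - 3); at q=4 this is -24, so q increases.
The q-coordinate has no critical point in that direction and runs off to infinity.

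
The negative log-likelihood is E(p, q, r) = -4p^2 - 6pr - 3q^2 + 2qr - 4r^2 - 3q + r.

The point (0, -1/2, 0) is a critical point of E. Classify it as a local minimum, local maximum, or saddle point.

The Hessian is constant: H = [[-8, 0, -6], [0, -6, 2], [-6, 2, -8]].
Leading principal minors: Δ₁ = -8, Δ₂ = 48, Δ₃ = -136.
The minors alternate sign starting negative (−, +, −), so H is negative definite: a local maximum.

local maximum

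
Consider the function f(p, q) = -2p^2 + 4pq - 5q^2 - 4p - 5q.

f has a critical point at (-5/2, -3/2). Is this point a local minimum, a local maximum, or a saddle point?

local maximum

The Hessian of f is constant: H = [[-4, 4], [4, -10]].
det(H) = (-4)·(-10) − 4² = 24.
det(H) > 0 and tr(H) = -14 < 0, so H is negative definite and the point is a local maximum.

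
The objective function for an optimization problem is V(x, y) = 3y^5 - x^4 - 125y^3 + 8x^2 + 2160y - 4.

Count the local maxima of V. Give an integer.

V separates as a function of x plus a function of y, so ∇V=0 decouples.
∂V/∂x = -4x(x - 2)(x + 2) = 0 at x ∈ {-2, 0, 2}; ∂V/∂y = 15(y - 4)(y - 3)(y + 3)(y + 4) = 0 at y ∈ {-4, -3, 3, 4}.
The Hessian is diagonal: diag(V_xx, V_yy). Second derivatives: V_xx(-2)=-32, V_xx(0)=16, V_xx(2)=-32; V_yy(-4)=-840, V_yy(-3)=630, V_yy(3)=-630, V_yy(4)=840.
Local maxima occur where both diagonal entries negative: (-2, -4), (-2, 3), (2, -4), (2, 3). Count: 4.

4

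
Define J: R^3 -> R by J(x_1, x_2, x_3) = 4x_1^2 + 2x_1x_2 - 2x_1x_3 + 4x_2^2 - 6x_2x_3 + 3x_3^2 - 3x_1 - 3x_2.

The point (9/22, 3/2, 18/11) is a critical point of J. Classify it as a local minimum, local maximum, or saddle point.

The Hessian is constant: H = [[8, 2, -2], [2, 8, -6], [-2, -6, 6]].
Leading principal minors: Δ₁ = 8, Δ₂ = 60, Δ₃ = 88.
All leading minors are positive, so H is positive definite: a local minimum.

local minimum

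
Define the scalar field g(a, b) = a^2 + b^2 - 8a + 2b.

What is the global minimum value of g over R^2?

-17

g(a,b) separates as P(a) + Q(b), so its minimum is min P + min Q.
P'(a) = 2a - 8 vanishes at a ∈ {4}; Q'(b) = 2b + 2 vanishes at b ∈ {-1}.
Local minima of P (where P''>0): P(4)=-16. Local minima of Q: Q(-1)=-1.
So the global minimum of g is P(4) + Q(-1) = -16 − 1 = -17, attained at (4, -1).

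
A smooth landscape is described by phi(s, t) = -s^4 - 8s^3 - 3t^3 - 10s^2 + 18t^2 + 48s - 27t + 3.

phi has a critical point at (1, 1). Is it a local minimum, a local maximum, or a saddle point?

The mixed partial ∂²phi/∂s∂t is 0, so the Hessian at any point is diag(phi_ss, phi_tt) = diag(-4(3s^2 + 12s + 5), 18(-t + 2)).
At (1, 1): H = diag(-80, 18).
The eigenvalues have opposite signs, so H is indefinite: a saddle point.

saddle point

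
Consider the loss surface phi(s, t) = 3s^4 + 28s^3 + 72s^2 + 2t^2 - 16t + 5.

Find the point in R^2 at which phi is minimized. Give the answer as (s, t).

phi(s,t) separates as P(s) + Q(t) + 5, so its minimum is min P + min Q + 5.
P'(s) = 12s(s + 3)(s + 4) vanishes at s ∈ {-4, -3, 0}; Q'(t) = 4(t - 4) vanishes at t ∈ {4}.
Local minima of P (where P''>0): P(-4)=128, P(0)=0. Local minima of Q: Q(4)=-32.
So the global minimum of phi is P(0) + Q(4) + 5 = 0 − 32 + 5 = -27, attained at (0, 4).

(0, 4)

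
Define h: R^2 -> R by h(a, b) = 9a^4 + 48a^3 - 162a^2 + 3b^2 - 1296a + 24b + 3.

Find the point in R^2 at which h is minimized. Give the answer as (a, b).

(3, -4)

h(a,b) separates as P(a) + Q(b) + 3, so its minimum is min P + min Q + 3.
P'(a) = 36(a - 3)(a + 3)(a + 4) vanishes at a ∈ {-4, -3, 3}; Q'(b) = 6b + 24 vanishes at b ∈ {-4}.
Local minima of P (where P''>0): P(-4)=1824, P(3)=-3321. Local minima of Q: Q(-4)=-48.
So the global minimum of h is P(3) + Q(-4) + 3 = -3321 − 48 + 3 = -3366, attained at (3, -4).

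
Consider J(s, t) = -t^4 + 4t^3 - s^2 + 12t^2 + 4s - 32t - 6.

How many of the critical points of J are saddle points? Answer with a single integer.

1

J separates as a function of s plus a function of t, so ∇J=0 decouples.
∂J/∂s = -2(s - 2) = 0 at s ∈ {2}; ∂J/∂t = -4(t - 4)(t - 1)(t + 2) = 0 at t ∈ {-2, 1, 4}.
The Hessian is diagonal: diag(J_ss, J_tt). Second derivatives: J_ss(2)=-2; J_tt(-2)=-72, J_tt(1)=36, J_tt(4)=-72.
Saddle points occur where the two diagonal entries have opposite signs: (2, 1). Count: 1.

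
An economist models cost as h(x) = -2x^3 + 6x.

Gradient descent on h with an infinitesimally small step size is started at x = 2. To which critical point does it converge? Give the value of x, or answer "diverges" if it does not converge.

diverges

h'(x) = -6(x - 1)(x + 1), so h'(2) = -18.
Gradient descent moves in the -h' direction, i.e. x is increasing.
There is no critical point above x=2, and h' keeps the same sign, so the iterate runs off to +∞.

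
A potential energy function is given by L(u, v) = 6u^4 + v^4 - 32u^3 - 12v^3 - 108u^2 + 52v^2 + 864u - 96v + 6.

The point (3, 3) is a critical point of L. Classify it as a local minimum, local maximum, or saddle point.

The mixed partial ∂²L/∂u∂v is 0, so the Hessian at any point is diag(L_uu, L_vv) = diag(24(3u^2 - 8u - 9), 4(3v^2 - 18v + 26)).
At (3, 3): H = diag(-144, -4).
Both eigenvalues are negative, so H is negative definite: a local maximum.

local maximum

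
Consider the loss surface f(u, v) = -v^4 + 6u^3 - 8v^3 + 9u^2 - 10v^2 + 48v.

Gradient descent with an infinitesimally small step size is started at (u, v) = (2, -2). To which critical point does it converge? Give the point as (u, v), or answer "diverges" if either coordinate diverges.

(0, -3)

f is separable, so gradient descent decouples: u follows -∂f/∂u, v follows -∂f/∂v.
∂f/∂u = 18u(u + 1); at u=2 this is 108, so u decreases.
∂f/∂v = -4(v - 1)(v + 3)(v + 4); at v=-2 this is 24, so v decreases.
u converges to its nearest critical value 0 (a local min of the u-part); v converges to -3. The iterate converges to (0, -3).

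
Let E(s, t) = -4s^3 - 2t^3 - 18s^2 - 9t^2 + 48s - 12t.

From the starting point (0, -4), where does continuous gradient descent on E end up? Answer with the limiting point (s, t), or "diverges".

E is separable, so gradient descent decouples: s follows -∂E/∂s, t follows -∂E/∂t.
∂E/∂s = -12(s - 1)(s + 4); at s=0 this is 48, so s decreases.
∂E/∂t = -6(t + 1)(t + 2); at t=-4 this is -36, so t increases.
s converges to its nearest critical value -4 (a local min of the s-part); t converges to -2. The iterate converges to (-4, -2).

(-4, -2)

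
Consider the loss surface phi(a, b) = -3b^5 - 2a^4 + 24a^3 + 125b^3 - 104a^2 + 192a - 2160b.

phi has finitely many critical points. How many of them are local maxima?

4

phi separates as a function of a plus a function of b, so ∇phi=0 decouples.
∂phi/∂a = -8(a - 4)(a - 3)(a - 2) = 0 at a ∈ {2, 3, 4}; ∂phi/∂b = -15(b - 4)(b - 3)(b + 3)(b + 4) = 0 at b ∈ {-4, -3, 3, 4}.
The Hessian is diagonal: diag(phi_aa, phi_bb). Second derivatives: phi_aa(2)=-16, phi_aa(3)=8, phi_aa(4)=-16; phi_bb(-4)=840, phi_bb(-3)=-630, phi_bb(3)=630, phi_bb(4)=-840.
Local maxima occur where both diagonal entries negative: (2, -3), (2, 4), (4, -3), (4, 4). Count: 4.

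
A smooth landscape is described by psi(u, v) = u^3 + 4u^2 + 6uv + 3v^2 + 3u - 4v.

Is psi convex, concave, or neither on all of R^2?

neither

The term u^3 is cubic, so the Hessian is not constant.
∂²psi/∂u² = 6u + 8, which takes both signs as u varies (negative for sufficiently negative u). A diagonal entry of the Hessian changing sign means the Hessian is neither positive- nor negative-semidefinite on all of R^2.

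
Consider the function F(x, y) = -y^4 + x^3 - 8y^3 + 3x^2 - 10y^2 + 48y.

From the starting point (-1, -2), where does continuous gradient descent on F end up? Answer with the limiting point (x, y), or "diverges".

F is separable, so gradient descent decouples: x follows -∂F/∂x, y follows -∂F/∂y.
∂F/∂x = 3x(x + 2); at x=-1 this is -3, so x increases.
∂F/∂y = -4(y - 1)(y + 3)(y + 4); at y=-2 this is 24, so y decreases.
x converges to its nearest critical value 0 (a local min of the x-part); y converges to -3. The iterate converges to (0, -3).

(0, -3)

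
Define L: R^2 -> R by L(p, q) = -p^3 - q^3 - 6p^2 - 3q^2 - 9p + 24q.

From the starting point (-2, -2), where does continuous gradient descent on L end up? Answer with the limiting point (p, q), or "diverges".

(-3, -4)

L is separable, so gradient descent decouples: p follows -∂L/∂p, q follows -∂L/∂q.
∂L/∂p = -3(p + 1)(p + 3); at p=-2 this is 3, so p decreases.
∂L/∂q = -3(q - 2)(q + 4); at q=-2 this is 24, so q decreases.
p converges to its nearest critical value -3 (a local min of the p-part); q converges to -4. The iterate converges to (-3, -4).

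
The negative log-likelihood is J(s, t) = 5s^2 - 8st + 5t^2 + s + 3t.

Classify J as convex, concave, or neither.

convex

J is quadratic, so its Hessian is the constant matrix H = [[10, -8], [-8, 10]].
det(H) = 36, tr(H) = 20.
det(H) > 0 and tr(H) > 0, so H is positive definite everywhere: convex.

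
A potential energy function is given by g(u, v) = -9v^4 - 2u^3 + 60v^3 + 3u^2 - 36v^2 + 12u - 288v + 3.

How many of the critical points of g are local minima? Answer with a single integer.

g separates as a function of u plus a function of v, so ∇g=0 decouples.
∂g/∂u = -6(u - 2)(u + 1) = 0 at u ∈ {-1, 2}; ∂g/∂v = -36(v - 4)(v - 2)(v + 1) = 0 at v ∈ {-1, 2, 4}.
The Hessian is diagonal: diag(g_uu, g_vv). Second derivatives: g_uu(-1)=18, g_uu(2)=-18; g_vv(-1)=-540, g_vv(2)=216, g_vv(4)=-360.
Local minima occur where both diagonal entries positive: (-1, 2). Count: 1.

1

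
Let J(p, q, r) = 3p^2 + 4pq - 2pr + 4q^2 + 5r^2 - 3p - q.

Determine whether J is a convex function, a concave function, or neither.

J is quadratic, so its Hessian is the constant matrix H = [[6, 4, -2], [4, 8, 0], [-2, 0, 10]].
Leading principal minors: 6, 32, 288.
All positive ⇒ H ≻ 0 ⇒ convex.

convex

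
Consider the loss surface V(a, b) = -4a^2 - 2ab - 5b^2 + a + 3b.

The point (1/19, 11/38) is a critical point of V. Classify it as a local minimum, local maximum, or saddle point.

local maximum

The Hessian of V is constant: H = [[-8, -2], [-2, -10]].
det(H) = (-8)·(-10) − (-2)² = 76.
det(H) > 0 and tr(H) = -18 < 0, so H is negative definite and the point is a local maximum.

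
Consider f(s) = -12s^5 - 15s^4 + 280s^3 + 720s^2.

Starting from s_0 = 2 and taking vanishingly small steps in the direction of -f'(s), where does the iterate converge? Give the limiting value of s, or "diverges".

f'(s) = -60s(s - 4)(s + 2)(s + 3), so f'(2) = 4800.
Gradient descent moves in the -f' direction, i.e. s is decreasing.
The nearest critical point in that direction is s = 0, where f'' = 1440 > 0 (a local minimum). The iterate converges there.

0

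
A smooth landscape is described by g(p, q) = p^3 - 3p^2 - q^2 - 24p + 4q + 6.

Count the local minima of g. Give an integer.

0

g separates as a function of p plus a function of q, so ∇g=0 decouples.
∂g/∂p = 3(p - 4)(p + 2) = 0 at p ∈ {-2, 4}; ∂g/∂q = -2(q - 2) = 0 at q ∈ {2}.
The Hessian is diagonal: diag(g_pp, g_qq). Second derivatives: g_pp(-2)=-18, g_pp(4)=18; g_qq(2)=-2.
Local minima occur where both diagonal entries positive: none. Count: 0.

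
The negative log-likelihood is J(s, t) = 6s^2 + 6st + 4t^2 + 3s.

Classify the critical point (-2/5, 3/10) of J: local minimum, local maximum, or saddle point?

The Hessian of J is constant: H = [[12, 6], [6, 8]].
det(H) = 12·8 − 6² = 60.
det(H) > 0 and tr(H) = 20 > 0, so H is positive definite and the point is a local minimum.

local minimum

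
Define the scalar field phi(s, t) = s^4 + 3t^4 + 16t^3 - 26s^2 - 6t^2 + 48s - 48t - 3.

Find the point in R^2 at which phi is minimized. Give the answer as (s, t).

(-4, -4)

phi(s,t) separates as P(s) + Q(t) − 3, so its minimum is min P + min Q − 3.
P'(s) = 4(s - 3)(s - 1)(s + 4) vanishes at s ∈ {-4, 1, 3}; Q'(t) = 12(t - 1)(t + 1)(t + 4) vanishes at t ∈ {-4, -1, 1}.
Local minima of P (where P''>0): P(-4)=-352, P(3)=-9. Local minima of Q: Q(-4)=-160, Q(1)=-35.
So the global minimum of phi is P(-4) + Q(-4) − 3 = -352 − 160 − 3 = -515, attained at (-4, -4).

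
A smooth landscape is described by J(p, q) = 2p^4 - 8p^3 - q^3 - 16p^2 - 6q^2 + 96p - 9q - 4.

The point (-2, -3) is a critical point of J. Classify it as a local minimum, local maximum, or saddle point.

local minimum

The mixed partial ∂²J/∂p∂q is 0, so the Hessian at any point is diag(J_pp, J_qq) = diag(8(3p^2 - 6p - 4), -6(q + 2)).
At (-2, -3): H = diag(160, 6).
Both eigenvalues are positive, so H is positive definite: a local minimum.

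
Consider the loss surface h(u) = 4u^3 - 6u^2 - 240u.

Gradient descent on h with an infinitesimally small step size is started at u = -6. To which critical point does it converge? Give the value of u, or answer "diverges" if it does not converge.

diverges

h'(u) = 12(u - 5)(u + 4), so h'(-6) = 264.
Gradient descent moves in the -h' direction, i.e. u is decreasing.
There is no critical point below u=-6, and h' keeps the same sign, so the iterate runs off to −∞.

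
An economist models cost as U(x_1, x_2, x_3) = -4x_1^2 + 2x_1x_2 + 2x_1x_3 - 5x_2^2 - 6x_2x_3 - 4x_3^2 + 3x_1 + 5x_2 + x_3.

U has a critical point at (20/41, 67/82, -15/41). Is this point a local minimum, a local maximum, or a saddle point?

The Hessian is constant: H = [[-8, 2, 2], [2, -10, -6], [2, -6, -8]].
Leading principal minors: Δ₁ = -8, Δ₂ = 76, Δ₃ = -328.
The minors alternate sign starting negative (−, +, −), so H is negative definite: a local maximum.

local maximum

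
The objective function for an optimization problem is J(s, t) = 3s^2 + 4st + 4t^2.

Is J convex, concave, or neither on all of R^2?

J is quadratic, so its Hessian is the constant matrix H = [[6, 4], [4, 8]].
det(H) = 32, tr(H) = 14.
det(H) > 0 and tr(H) > 0, so H is positive definite everywhere: convex.

convex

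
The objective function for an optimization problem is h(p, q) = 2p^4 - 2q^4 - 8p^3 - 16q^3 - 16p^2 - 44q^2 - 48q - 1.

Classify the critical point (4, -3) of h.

saddle point

The mixed partial ∂²h/∂p∂q is 0, so the Hessian at any point is diag(h_pp, h_qq) = diag(8(3p^2 - 6p - 4), -8(3q^2 + 12q + 11)).
At (4, -3): H = diag(160, -16).
The eigenvalues have opposite signs, so H is indefinite: a saddle point.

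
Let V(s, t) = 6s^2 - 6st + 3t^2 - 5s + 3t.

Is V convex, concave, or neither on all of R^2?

V is quadratic, so its Hessian is the constant matrix H = [[12, -6], [-6, 6]].
det(H) = 36, tr(H) = 18.
det(H) > 0 and tr(H) > 0, so H is positive definite everywhere: convex.

convex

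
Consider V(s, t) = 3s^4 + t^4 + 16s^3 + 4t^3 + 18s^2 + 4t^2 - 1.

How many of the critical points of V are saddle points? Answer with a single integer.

4

V separates as a function of s plus a function of t, so ∇V=0 decouples.
∂V/∂s = 12s(s + 1)(s + 3) = 0 at s ∈ {-3, -1, 0}; ∂V/∂t = 4t(t + 1)(t + 2) = 0 at t ∈ {-2, -1, 0}.
The Hessian is diagonal: diag(V_ss, V_tt). Second derivatives: V_ss(-3)=72, V_ss(-1)=-24, V_ss(0)=36; V_tt(-2)=8, V_tt(-1)=-4, V_tt(0)=8.
Saddle points occur where the two diagonal entries have opposite signs: (-3, -1), (-1, -2), (-1, 0), (0, -1). Count: 4.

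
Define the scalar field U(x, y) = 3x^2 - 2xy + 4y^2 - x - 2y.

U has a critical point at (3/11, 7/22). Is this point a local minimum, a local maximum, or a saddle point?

local minimum

The Hessian of U is constant: H = [[6, -2], [-2, 8]].
det(H) = 6·8 − (-2)² = 44.
det(H) > 0 and tr(H) = 14 > 0, so H is positive definite and the point is a local minimum.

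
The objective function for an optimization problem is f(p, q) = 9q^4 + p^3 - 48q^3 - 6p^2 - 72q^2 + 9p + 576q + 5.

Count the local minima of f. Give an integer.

f separates as a function of p plus a function of q, so ∇f=0 decouples.
∂f/∂p = 3(p - 3)(p - 1) = 0 at p ∈ {1, 3}; ∂f/∂q = 36(q - 4)(q - 2)(q + 2) = 0 at q ∈ {-2, 2, 4}.
The Hessian is diagonal: diag(f_pp, f_qq). Second derivatives: f_pp(1)=-6, f_pp(3)=6; f_qq(-2)=864, f_qq(2)=-288, f_qq(4)=432.
Local minima occur where both diagonal entries positive: (3, -2), (3, 4). Count: 2.

2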